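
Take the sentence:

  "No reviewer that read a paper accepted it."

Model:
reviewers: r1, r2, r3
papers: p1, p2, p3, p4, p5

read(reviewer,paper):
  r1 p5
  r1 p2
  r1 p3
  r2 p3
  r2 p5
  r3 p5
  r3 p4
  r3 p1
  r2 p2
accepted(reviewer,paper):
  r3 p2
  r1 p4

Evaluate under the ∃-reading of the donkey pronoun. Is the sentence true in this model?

True

"it" takes "a paper" as antecedent — a donkey pronoun bound across the clause boundary.
Truth condition: for no (r,p) with read(r,p) does accepted(r,p) hold.
Restrictor pairs — does the scope hold? (r1,p2):fails  (r1,p3):fails  (r1,p5):fails  (r2,p2):fails  (r2,p3):fails  (r2,p5):fails  (r3,p1):fails  (r3,p4):fails  (r3,p5):fails
Scope holds for no restrictor pair, so the sentence is true.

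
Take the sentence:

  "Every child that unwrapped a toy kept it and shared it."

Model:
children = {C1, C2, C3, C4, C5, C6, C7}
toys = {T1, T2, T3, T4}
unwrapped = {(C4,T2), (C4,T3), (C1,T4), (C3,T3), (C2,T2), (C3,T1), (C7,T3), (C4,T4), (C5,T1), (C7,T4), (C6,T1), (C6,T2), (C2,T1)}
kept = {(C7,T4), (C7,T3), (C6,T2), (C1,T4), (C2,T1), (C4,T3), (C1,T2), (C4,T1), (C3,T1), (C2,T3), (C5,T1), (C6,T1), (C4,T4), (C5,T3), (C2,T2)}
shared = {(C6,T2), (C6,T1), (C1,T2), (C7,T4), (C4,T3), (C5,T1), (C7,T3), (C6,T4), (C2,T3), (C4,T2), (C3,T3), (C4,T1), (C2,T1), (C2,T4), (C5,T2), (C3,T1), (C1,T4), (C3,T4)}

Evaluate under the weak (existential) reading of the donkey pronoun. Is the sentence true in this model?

"it" takes "a toy" as antecedent — a donkey pronoun bound across the clause boundary.
Weak reading: every child c with some unwrapped-toy has at least one unwrapped-toy t such that kept(c,t) ∧ shared(c,t).
Per child: C1:✓  C2:✓  C3:✓  C4:✓  C5:✓  C6:✓  C7:✓
Every child in the restrictor has a witness.

True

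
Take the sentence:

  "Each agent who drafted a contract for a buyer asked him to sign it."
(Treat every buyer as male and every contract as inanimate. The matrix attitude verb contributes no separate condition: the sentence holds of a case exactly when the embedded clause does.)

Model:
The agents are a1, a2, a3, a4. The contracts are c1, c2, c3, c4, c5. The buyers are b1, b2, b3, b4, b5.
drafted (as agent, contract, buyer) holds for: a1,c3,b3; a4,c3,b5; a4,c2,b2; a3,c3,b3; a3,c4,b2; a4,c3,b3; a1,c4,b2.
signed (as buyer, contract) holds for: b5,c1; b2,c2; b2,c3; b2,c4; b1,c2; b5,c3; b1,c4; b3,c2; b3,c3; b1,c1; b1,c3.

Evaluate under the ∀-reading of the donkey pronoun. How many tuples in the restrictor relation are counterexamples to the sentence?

"him" takes "a buyer" as antecedent and "it" takes "a contract"; both are donkey pronouns co-varying with the restrictor.
Strong reading: for every (a,c,b) with drafted(a,c,b), signed(b,c).
Restrictor triples: (a1,c3,b3)→signed(b3,c3) ✓  (a1,c4,b2)→signed(b2,c4) ✓  (a3,c3,b3)→signed(b3,c3) ✓  (a3,c4,b2)→signed(b2,c4) ✓  (a4,c2,b2)→signed(b2,c2) ✓  (a4,c3,b3)→signed(b3,c3) ✓  (a4,c3,b5)→signed(b5,c3) ✓
Counterexamples (restrictor triples failing the scope): 0.

0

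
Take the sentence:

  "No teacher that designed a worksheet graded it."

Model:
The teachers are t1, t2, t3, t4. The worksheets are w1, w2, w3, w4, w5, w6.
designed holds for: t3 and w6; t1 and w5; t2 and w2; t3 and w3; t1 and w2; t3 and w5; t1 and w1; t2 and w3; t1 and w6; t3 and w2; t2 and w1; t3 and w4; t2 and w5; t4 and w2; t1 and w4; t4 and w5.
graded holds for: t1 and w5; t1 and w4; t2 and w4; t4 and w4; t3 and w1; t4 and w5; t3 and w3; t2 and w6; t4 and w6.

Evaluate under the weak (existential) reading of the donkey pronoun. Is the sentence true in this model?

"it" takes "a worksheet" as antecedent — a donkey pronoun bound across the clause boundary.
Truth condition: for no (t,w) with designed(t,w) does graded(t,w) hold.
Restrictor pairs — does the scope hold? (t1,w1):fails  (t1,w2):fails  (t1,w4):holds  (t1,w5):holds  (t1,w6):fails  (t2,w1):fails  (t2,w2):fails  (t2,w3):fails  (t2,w5):fails  (t3,w2):fails  (t3,w3):holds  (t3,w4):fails  (t3,w5):fails  (t3,w6):fails  (t4,w2):fails  (t4,w5):holds
Scope holds for 4 pair(s), so the sentence is false.

False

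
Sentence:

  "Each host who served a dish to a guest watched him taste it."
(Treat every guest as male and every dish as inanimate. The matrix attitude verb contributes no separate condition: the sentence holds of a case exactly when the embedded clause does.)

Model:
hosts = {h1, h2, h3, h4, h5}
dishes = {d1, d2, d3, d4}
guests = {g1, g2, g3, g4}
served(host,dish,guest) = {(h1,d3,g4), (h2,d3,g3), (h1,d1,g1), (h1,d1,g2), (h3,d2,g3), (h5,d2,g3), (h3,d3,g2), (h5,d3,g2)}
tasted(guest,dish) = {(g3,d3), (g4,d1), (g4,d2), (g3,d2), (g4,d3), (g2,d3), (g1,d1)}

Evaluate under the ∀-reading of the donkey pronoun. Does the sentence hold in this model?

False

"him" takes "a guest" as antecedent and "it" takes "a dish"; both are donkey pronouns co-varying with the restrictor.
Strong reading: for every (h,d,g) with served(h,d,g), tasted(g,d).
Restrictor triples: (h1,d1,g1)→tasted(g1,d1) ✓  (h1,d1,g2)→tasted(g2,d1) ✗  (h1,d3,g4)→tasted(g4,d3) ✓  (h2,d3,g3)→tasted(g3,d3) ✓  (h3,d2,g3)→tasted(g3,d2) ✓  (h3,d3,g2)→tasted(g2,d3) ✓  (h5,d2,g3)→tasted(g3,d2) ✓  (h5,d3,g2)→tasted(g2,d3) ✓
Counterexample: (h1,d1,g2) — tasted(g2,d1) does not hold.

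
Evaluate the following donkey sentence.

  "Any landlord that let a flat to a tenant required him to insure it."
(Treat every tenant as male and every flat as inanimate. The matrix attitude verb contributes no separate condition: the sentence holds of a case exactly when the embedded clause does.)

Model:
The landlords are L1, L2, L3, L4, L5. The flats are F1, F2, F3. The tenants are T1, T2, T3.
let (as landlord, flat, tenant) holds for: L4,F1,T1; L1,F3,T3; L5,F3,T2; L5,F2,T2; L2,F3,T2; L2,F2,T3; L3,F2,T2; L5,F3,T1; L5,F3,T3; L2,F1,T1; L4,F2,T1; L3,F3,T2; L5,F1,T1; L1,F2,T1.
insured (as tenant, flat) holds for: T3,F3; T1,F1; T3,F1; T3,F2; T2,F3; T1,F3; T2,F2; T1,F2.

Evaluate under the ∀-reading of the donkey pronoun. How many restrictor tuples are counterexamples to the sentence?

"him" takes "a tenant" as antecedent and "it" takes "a flat"; both are donkey pronouns co-varying with the restrictor.
Strong reading: for every (l,f,t) with let(l,f,t), insured(t,f).
Restrictor triples: (L1,F2,T1)→insured(T1,F2) ✓  (L1,F3,T3)→insured(T3,F3) ✓  (L2,F1,T1)→insured(T1,F1) ✓  (L2,F2,T3)→insured(T3,F2) ✓  (L2,F3,T2)→insured(T2,F3) ✓  (L3,F2,T2)→insured(T2,F2) ✓  (L3,F3,T2)→insured(T2,F3) ✓  (L4,F1,T1)→insured(T1,F1) ✓  (L4,F2,T1)→insured(T1,F2) ✓  (L5,F1,T1)→insured(T1,F1) ✓  (L5,F2,T2)→insured(T2,F2) ✓  (L5,F3,T1)→insured(T1,F3) ✓  (L5,F3,T2)→insured(T2,F3) ✓  (L5,F3,T3)→insured(T3,F3) ✓
Counterexamples (restrictor triples failing the scope): 0.

0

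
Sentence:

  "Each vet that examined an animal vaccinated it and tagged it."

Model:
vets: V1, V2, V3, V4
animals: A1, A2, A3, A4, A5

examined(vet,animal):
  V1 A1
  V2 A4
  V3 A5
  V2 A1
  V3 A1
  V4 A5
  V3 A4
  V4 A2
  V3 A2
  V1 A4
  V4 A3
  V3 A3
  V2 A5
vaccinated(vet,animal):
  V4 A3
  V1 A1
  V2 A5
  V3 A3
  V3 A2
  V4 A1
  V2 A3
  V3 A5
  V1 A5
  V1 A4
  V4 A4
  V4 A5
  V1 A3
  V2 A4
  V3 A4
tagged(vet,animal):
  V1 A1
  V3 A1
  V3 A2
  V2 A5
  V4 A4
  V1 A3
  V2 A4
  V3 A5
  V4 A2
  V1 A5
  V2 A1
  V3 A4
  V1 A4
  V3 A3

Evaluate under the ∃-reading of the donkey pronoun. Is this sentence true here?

"it" takes "an animal" as antecedent — a donkey pronoun bound across the clause boundary.
Weak reading: every vet v with some examined-animal has at least one examined-animal a such that vaccinated(v,a) ∧ tagged(v,a).
Per vet: V1:✓  V2:✓  V3:✓  V4:✗
V4 has no witness among its examined-animals.

False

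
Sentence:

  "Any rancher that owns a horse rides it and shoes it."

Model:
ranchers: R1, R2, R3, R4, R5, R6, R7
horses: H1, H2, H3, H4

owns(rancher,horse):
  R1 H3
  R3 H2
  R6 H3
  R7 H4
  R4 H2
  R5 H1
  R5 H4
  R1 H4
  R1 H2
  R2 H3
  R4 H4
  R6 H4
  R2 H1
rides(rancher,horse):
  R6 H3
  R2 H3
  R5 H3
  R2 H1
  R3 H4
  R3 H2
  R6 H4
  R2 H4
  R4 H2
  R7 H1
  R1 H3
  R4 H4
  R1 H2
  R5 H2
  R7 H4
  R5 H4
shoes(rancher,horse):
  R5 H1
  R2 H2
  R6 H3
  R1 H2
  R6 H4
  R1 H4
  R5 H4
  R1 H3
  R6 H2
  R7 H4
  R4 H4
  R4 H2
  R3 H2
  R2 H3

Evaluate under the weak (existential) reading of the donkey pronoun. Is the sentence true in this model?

True

"it" takes "a horse" as antecedent — a donkey pronoun bound across the clause boundary.
Weak reading: every rancher r with some owns-horse has at least one owns-horse h such that rides(r,h) ∧ shoes(r,h).
Per rancher: R1:✓  R2:✓  R3:✓  R4:✓  R5:✓  R6:✓  R7:✓
Every rancher in the restrictor has a witness.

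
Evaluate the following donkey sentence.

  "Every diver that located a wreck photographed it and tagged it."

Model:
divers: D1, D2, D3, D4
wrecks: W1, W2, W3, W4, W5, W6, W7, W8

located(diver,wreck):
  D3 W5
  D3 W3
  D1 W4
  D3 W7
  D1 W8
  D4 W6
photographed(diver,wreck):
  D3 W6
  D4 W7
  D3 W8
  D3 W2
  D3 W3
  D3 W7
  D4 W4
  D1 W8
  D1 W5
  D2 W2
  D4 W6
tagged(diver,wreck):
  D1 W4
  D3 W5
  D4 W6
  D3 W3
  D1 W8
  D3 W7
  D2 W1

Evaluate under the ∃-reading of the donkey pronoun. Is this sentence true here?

"it" takes "a wreck" as antecedent — a donkey pronoun bound across the clause boundary.
Weak reading: every diver d with some located-wreck has at least one located-wreck w such that photographed(d,w) ∧ tagged(d,w).
Per diver: D1:✓  D3:✓  D4:✓
Every diver in the restrictor has a witness.

True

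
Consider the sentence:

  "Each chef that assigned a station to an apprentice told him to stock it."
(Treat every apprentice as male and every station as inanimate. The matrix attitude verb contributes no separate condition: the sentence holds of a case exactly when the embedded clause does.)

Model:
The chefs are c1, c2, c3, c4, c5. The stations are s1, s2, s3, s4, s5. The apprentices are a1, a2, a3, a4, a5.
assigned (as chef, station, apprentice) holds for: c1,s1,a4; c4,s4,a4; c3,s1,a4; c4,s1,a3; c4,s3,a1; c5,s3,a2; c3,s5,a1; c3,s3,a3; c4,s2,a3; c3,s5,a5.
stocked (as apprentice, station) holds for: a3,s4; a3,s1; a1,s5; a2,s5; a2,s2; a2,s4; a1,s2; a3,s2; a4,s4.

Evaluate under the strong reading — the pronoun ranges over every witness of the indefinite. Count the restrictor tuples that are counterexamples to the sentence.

"him" takes "an apprentice" as antecedent and "it" takes "a station"; both are donkey pronouns co-varying with the restrictor.
Strong reading: for every (c,s,a) with assigned(c,s,a), stocked(a,s).
Restrictor triples: (c1,s1,a4)→stocked(a4,s1) ✗  (c3,s1,a4)→stocked(a4,s1) ✗  (c3,s3,a3)→stocked(a3,s3) ✗  (c3,s5,a1)→stocked(a1,s5) ✓  (c3,s5,a5)→stocked(a5,s5) ✗  (c4,s1,a3)→stocked(a3,s1) ✓  (c4,s2,a3)→stocked(a3,s2) ✓  (c4,s3,a1)→stocked(a1,s3) ✗  (c4,s4,a4)→stocked(a4,s4) ✓  (c5,s3,a2)→stocked(a2,s3) ✗
Counterexamples (restrictor triples failing the scope): 6.

6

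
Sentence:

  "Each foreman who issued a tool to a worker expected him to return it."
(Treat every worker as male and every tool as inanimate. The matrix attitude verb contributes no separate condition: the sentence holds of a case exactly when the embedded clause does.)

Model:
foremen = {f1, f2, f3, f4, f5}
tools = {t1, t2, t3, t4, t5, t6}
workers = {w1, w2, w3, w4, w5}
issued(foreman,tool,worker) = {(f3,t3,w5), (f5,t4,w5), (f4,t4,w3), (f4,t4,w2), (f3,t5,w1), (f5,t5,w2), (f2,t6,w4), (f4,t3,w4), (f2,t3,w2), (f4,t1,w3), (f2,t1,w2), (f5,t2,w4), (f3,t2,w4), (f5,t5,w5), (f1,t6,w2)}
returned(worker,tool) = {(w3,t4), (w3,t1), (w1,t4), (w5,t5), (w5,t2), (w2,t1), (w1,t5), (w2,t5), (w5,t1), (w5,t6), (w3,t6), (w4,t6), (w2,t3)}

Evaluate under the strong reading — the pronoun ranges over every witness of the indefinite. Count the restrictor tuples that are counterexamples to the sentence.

7

"him" takes "a worker" as antecedent and "it" takes "a tool"; both are donkey pronouns co-varying with the restrictor.
Strong reading: for every (f,t,w) with issued(f,t,w), returned(w,t).
Restrictor triples: (f1,t6,w2)→returned(w2,t6) ✗  (f2,t1,w2)→returned(w2,t1) ✓  (f2,t3,w2)→returned(w2,t3) ✓  (f2,t6,w4)→returned(w4,t6) ✓  (f3,t2,w4)→returned(w4,t2) ✗  (f3,t3,w5)→returned(w5,t3) ✗  (f3,t5,w1)→returned(w1,t5) ✓  (f4,t1,w3)→returned(w3,t1) ✓  (f4,t3,w4)→returned(w4,t3) ✗  (f4,t4,w2)→returned(w2,t4) ✗  (f4,t4,w3)→returned(w3,t4) ✓  (f5,t2,w4)→returned(w4,t2) ✗  (f5,t4,w5)→returned(w5,t4) ✗  (f5,t5,w2)→returned(w2,t5) ✓  (f5,t5,w5)→returned(w5,t5) ✓
Counterexamples (restrictor triples failing the scope): 7.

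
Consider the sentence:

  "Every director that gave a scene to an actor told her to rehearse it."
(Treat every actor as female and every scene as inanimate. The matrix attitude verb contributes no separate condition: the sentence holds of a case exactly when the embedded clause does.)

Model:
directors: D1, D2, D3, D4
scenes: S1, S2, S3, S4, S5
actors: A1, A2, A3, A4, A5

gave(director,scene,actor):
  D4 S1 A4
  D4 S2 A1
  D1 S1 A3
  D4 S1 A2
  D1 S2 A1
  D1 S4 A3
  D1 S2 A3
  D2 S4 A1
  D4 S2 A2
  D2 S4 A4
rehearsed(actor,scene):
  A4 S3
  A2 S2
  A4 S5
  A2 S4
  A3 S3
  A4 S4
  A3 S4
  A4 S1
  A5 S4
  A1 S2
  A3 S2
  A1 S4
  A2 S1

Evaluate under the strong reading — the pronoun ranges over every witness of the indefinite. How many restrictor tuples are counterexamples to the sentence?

1

"her" takes "an actor" as antecedent and "it" takes "a scene"; both are donkey pronouns co-varying with the restrictor.
Strong reading: for every (d,s,a) with gave(d,s,a), rehearsed(a,s).
Restrictor triples: (D1,S1,A3)→rehearsed(A3,S1) ✗  (D1,S2,A1)→rehearsed(A1,S2) ✓  (D1,S2,A3)→rehearsed(A3,S2) ✓  (D1,S4,A3)→rehearsed(A3,S4) ✓  (D2,S4,A1)→rehearsed(A1,S4) ✓  (D2,S4,A4)→rehearsed(A4,S4) ✓  (D4,S1,A2)→rehearsed(A2,S1) ✓  (D4,S1,A4)→rehearsed(A4,S1) ✓  (D4,S2,A1)→rehearsed(A1,S2) ✓  (D4,S2,A2)→rehearsed(A2,S2) ✓
Counterexamples (restrictor triples failing the scope): 1.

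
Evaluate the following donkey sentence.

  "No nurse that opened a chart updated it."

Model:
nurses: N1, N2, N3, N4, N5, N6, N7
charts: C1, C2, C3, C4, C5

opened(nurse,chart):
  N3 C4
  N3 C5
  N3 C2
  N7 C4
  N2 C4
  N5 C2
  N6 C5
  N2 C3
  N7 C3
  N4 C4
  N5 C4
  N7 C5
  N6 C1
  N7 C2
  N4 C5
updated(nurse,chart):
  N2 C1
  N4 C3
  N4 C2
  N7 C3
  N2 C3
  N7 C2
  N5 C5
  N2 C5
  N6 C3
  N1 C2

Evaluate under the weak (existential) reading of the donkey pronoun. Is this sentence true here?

False

"it" takes "a chart" as antecedent — a donkey pronoun bound across the clause boundary.
Truth condition: for no (n,c) with opened(n,c) does updated(n,c) hold.
Restrictor pairs — does the scope hold? (N2,C3):holds  (N2,C4):fails  (N3,C2):fails  (N3,C4):fails  (N3,C5):fails  (N4,C4):fails  (N4,C5):fails  (N5,C2):fails  (N5,C4):fails  (N6,C1):fails  (N6,C5):fails  (N7,C2):holds  (N7,C3):holds  (N7,C4):fails  (N7,C5):fails
Scope holds for 3 pair(s), so the sentence is false.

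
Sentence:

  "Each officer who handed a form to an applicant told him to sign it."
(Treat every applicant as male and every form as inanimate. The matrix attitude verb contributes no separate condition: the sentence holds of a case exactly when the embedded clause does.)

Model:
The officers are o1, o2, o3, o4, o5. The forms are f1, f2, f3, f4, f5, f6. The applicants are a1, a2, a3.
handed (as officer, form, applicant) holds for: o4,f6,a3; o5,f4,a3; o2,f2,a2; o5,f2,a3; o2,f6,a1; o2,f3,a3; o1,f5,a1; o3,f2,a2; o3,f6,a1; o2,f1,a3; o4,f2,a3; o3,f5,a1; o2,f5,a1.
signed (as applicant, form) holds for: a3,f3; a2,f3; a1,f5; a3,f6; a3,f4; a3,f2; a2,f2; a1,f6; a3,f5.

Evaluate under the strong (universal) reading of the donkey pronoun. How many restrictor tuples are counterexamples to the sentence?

"him" takes "an applicant" as antecedent and "it" takes "a form"; both are donkey pronouns co-varying with the restrictor.
Strong reading: for every (o,f,a) with handed(o,f,a), signed(a,f).
Restrictor triples: (o1,f5,a1)→signed(a1,f5) ✓  (o2,f1,a3)→signed(a3,f1) ✗  (o2,f2,a2)→signed(a2,f2) ✓  (o2,f3,a3)→signed(a3,f3) ✓  (o2,f5,a1)→signed(a1,f5) ✓  (o2,f6,a1)→signed(a1,f6) ✓  (o3,f2,a2)→signed(a2,f2) ✓  (o3,f5,a1)→signed(a1,f5) ✓  (o3,f6,a1)→signed(a1,f6) ✓  (o4,f2,a3)→signed(a3,f2) ✓  (o4,f6,a3)→signed(a3,f6) ✓  (o5,f2,a3)→signed(a3,f2) ✓  (o5,f4,a3)→signed(a3,f4) ✓
Counterexamples (restrictor triples failing the scope): 1.

1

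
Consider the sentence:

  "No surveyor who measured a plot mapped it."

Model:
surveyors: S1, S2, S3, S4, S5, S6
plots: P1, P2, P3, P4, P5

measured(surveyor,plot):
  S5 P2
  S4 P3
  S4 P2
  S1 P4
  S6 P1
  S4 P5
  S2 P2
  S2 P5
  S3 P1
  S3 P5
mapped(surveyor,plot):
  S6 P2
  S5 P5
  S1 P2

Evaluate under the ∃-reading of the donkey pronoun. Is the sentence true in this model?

"it" takes "a plot" as antecedent — a donkey pronoun bound across the clause boundary.
Truth condition: for no (s,p) with measured(s,p) does mapped(s,p) hold.
Restrictor pairs — does the scope hold? (S1,P4):fails  (S2,P2):fails  (S2,P5):fails  (S3,P1):fails  (S3,P5):fails  (S4,P2):fails  (S4,P3):fails  (S4,P5):fails  (S5,P2):fails  (S6,P1):fails
Scope holds for no restrictor pair, so the sentence is true.

True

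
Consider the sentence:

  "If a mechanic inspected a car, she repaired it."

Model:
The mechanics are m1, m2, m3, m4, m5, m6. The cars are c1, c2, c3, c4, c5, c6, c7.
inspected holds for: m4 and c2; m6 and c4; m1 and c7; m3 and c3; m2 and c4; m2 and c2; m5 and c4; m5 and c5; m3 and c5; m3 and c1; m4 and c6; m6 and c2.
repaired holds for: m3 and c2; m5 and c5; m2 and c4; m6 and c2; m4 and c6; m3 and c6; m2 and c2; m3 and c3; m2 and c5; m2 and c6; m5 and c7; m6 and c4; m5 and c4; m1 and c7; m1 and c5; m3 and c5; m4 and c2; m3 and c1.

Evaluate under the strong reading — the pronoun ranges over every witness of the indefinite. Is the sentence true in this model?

"it" takes "a car" as antecedent — a donkey pronoun bound across the clause boundary.
Strong reading: for every (m,c) with inspected(m,c), repaired(m,c).
Restrictor pairs: (m1,c7) ✓  (m2,c2) ✓  (m2,c4) ✓  (m3,c1) ✓  (m3,c3) ✓  (m3,c5) ✓  (m4,c2) ✓  (m4,c6) ✓  (m5,c4) ✓  (m5,c5) ✓  (m6,c2) ✓  (m6,c4) ✓
Every restrictor pair satisfies the scope.

True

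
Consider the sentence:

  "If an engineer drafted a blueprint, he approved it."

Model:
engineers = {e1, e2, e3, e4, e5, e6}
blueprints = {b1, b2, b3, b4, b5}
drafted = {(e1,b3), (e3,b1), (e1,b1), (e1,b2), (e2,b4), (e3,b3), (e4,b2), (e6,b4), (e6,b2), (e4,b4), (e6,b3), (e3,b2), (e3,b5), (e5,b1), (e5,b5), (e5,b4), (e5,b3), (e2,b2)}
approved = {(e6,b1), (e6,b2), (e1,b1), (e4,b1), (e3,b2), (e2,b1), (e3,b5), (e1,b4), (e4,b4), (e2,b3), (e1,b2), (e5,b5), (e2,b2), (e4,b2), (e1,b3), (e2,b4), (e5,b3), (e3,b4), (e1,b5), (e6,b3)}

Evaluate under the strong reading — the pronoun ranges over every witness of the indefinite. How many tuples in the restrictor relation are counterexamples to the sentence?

"it" takes "a blueprint" as antecedent — a donkey pronoun bound across the clause boundary.
Strong reading: for every (e,b) with drafted(e,b), approved(e,b).
Restrictor pairs: (e1,b1) ✓  (e1,b2) ✓  (e1,b3) ✓  (e2,b2) ✓  (e2,b4) ✓  (e3,b1) ✗  (e3,b2) ✓  (e3,b3) ✗  (e3,b5) ✓  (e4,b2) ✓  (e4,b4) ✓  (e5,b1) ✗  (e5,b3) ✓  (e5,b4) ✗  (e5,b5) ✓  (e6,b2) ✓  (e6,b3) ✓  (e6,b4) ✗
Counterexamples (restrictor pairs failing the scope): 5.

5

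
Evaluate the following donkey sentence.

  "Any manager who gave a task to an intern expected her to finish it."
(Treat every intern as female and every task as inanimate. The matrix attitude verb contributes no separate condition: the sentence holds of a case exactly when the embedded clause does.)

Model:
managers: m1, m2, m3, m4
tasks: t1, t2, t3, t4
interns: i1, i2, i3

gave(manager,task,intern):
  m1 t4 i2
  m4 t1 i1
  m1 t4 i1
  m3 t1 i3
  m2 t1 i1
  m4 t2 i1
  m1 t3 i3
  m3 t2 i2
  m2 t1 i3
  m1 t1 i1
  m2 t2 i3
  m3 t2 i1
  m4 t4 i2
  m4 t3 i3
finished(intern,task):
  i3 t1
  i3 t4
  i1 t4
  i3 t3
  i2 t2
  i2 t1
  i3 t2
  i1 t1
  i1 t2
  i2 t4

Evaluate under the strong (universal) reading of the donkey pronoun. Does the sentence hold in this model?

"her" takes "an intern" as antecedent and "it" takes "a task"; both are donkey pronouns co-varying with the restrictor.
Strong reading: for every (m,t,i) with gave(m,t,i), finished(i,t).
Restrictor triples: (m1,t1,i1)→finished(i1,t1) ✓  (m1,t3,i3)→finished(i3,t3) ✓  (m1,t4,i1)→finished(i1,t4) ✓  (m1,t4,i2)→finished(i2,t4) ✓  (m2,t1,i1)→finished(i1,t1) ✓  (m2,t1,i3)→finished(i3,t1) ✓  (m2,t2,i3)→finished(i3,t2) ✓  (m3,t1,i3)→finished(i3,t1) ✓  (m3,t2,i1)→finished(i1,t2) ✓  (m3,t2,i2)→finished(i2,t2) ✓  (m4,t1,i1)→finished(i1,t1) ✓  (m4,t2,i1)→finished(i1,t2) ✓  (m4,t3,i3)→finished(i3,t3) ✓  (m4,t4,i2)→finished(i2,t4) ✓
Every restrictor triple satisfies the scope.

True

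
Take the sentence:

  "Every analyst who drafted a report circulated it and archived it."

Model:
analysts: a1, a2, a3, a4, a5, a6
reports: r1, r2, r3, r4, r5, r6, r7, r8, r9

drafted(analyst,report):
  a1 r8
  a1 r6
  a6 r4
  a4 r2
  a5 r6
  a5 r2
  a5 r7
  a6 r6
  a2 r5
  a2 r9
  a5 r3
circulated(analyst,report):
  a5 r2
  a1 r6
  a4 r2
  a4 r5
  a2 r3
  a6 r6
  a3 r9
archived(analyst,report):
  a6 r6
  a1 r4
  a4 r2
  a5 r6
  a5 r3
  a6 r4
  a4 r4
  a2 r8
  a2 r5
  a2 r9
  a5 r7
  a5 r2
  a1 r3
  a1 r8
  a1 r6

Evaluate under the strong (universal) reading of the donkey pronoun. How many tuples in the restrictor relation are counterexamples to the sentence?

7

"it" takes "a report" as antecedent — a donkey pronoun bound across the clause boundary.
Strong reading: for every (a,r) with drafted(a,r), circulated(a,r) ∧ archived(a,r).
Restrictor pairs: (a1,r6) ✓  (a1,r8) ✗  (a2,r5) ✗  (a2,r9) ✗  (a4,r2) ✓  (a5,r2) ✓  (a5,r3) ✗  (a5,r6) ✗  (a5,r7) ✗  (a6,r4) ✗  (a6,r6) ✓
Counterexamples (restrictor pairs failing the scope): 7.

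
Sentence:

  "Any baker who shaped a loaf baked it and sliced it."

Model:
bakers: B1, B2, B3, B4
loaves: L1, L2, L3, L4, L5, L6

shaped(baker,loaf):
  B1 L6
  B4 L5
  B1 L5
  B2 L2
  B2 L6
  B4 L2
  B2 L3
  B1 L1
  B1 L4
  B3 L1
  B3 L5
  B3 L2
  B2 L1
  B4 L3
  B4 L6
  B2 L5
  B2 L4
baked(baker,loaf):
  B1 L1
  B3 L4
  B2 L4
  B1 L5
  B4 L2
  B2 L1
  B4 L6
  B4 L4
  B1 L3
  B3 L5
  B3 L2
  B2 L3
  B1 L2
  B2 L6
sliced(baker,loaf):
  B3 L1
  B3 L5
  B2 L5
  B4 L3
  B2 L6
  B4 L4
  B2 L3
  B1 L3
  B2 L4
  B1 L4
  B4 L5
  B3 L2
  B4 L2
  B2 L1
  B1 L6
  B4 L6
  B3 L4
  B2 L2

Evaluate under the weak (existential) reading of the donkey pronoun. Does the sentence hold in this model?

False

"it" takes "a loaf" as antecedent — a donkey pronoun bound across the clause boundary.
Weak reading: every baker b with some shaped-loaf has at least one shaped-loaf l such that baked(b,l) ∧ sliced(b,l).
Per baker: B1:✗  B2:✓  B3:✓  B4:✓
B1 has no witness among its shaped-loaves.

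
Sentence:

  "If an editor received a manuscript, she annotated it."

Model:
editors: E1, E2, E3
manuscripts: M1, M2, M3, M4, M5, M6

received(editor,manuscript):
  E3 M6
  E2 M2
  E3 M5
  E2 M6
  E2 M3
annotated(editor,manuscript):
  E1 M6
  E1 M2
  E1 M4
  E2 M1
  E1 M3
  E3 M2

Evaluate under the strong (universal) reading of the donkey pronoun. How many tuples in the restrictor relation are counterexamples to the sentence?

"it" takes "a manuscript" as antecedent — a donkey pronoun bound across the clause boundary.
Strong reading: for every (e,m) with received(e,m), annotated(e,m).
Restrictor pairs: (E2,M2) ✗  (E2,M3) ✗  (E2,M6) ✗  (E3,M5) ✗  (E3,M6) ✗
Counterexamples (restrictor pairs failing the scope): 5.

5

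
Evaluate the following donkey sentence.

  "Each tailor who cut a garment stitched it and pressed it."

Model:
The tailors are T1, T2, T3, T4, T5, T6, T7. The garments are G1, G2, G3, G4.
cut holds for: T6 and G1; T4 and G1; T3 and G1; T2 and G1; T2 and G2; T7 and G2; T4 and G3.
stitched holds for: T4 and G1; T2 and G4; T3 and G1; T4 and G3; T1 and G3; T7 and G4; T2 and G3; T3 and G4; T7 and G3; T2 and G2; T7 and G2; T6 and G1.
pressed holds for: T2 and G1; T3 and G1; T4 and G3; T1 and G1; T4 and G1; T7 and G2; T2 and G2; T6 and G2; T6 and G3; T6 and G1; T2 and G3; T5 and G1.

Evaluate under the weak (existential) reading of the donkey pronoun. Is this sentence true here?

True

"it" takes "a garment" as antecedent — a donkey pronoun bound across the clause boundary.
Weak reading: every tailor t with some cut-garment has at least one cut-garment g such that stitched(t,g) ∧ pressed(t,g).
Per tailor: T2:✓  T3:✓  T4:✓  T6:✓  T7:✓
Every tailor in the restrictor has a witness.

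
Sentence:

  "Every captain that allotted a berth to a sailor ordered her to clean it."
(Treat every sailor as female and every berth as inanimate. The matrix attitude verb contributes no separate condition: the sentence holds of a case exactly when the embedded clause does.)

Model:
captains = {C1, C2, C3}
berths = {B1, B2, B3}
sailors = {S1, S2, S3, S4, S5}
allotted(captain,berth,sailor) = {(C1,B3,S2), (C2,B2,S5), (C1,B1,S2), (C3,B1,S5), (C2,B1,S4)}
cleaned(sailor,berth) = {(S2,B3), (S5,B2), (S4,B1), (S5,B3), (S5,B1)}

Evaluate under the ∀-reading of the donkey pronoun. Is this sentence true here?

"her" takes "a sailor" as antecedent and "it" takes "a berth"; both are donkey pronouns co-varying with the restrictor.
Strong reading: for every (c,b,s) with allotted(c,b,s), cleaned(s,b).
Restrictor triples: (C1,B1,S2)→cleaned(S2,B1) ✗  (C1,B3,S2)→cleaned(S2,B3) ✓  (C2,B1,S4)→cleaned(S4,B1) ✓  (C2,B2,S5)→cleaned(S5,B2) ✓  (C3,B1,S5)→cleaned(S5,B1) ✓
Counterexample: (C1,B1,S2) — cleaned(S2,B1) does not hold.

False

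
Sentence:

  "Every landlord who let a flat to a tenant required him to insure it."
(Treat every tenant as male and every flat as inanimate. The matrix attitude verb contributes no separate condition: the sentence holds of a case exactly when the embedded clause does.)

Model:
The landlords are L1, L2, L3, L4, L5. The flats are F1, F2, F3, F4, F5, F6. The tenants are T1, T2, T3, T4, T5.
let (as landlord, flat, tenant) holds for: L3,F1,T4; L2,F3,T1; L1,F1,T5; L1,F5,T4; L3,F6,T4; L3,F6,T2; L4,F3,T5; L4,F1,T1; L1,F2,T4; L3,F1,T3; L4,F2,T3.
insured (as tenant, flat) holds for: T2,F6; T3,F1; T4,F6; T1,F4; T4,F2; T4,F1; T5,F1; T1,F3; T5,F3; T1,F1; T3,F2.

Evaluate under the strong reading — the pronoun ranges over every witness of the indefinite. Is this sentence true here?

False

"him" takes "a tenant" as antecedent and "it" takes "a flat"; both are donkey pronouns co-varying with the restrictor.
Strong reading: for every (l,f,t) with let(l,f,t), insured(t,f).
Restrictor triples: (L1,F1,T5)→insured(T5,F1) ✓  (L1,F2,T4)→insured(T4,F2) ✓  (L1,F5,T4)→insured(T4,F5) ✗  (L2,F3,T1)→insured(T1,F3) ✓  (L3,F1,T3)→insured(T3,F1) ✓  (L3,F1,T4)→insured(T4,F1) ✓  (L3,F6,T2)→insured(T2,F6) ✓  (L3,F6,T4)→insured(T4,F6) ✓  (L4,F1,T1)→insured(T1,F1) ✓  (L4,F2,T3)→insured(T3,F2) ✓  (L4,F3,T5)→insured(T5,F3) ✓
Counterexample: (L1,F5,T4) — insured(T4,F5) does not hold.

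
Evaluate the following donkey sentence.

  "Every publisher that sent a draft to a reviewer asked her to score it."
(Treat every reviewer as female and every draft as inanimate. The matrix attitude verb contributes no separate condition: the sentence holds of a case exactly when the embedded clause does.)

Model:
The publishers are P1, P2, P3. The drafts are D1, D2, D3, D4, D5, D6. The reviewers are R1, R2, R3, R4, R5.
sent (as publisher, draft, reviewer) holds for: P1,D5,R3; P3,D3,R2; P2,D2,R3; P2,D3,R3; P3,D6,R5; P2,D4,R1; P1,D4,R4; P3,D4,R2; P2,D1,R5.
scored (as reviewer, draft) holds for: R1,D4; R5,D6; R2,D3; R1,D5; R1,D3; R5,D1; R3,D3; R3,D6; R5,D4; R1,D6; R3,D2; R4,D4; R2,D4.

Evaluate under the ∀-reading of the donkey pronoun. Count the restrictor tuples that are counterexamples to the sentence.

"her" takes "a reviewer" as antecedent and "it" takes "a draft"; both are donkey pronouns co-varying with the restrictor.
Strong reading: for every (p,d,r) with sent(p,d,r), scored(r,d).
Restrictor triples: (P1,D4,R4)→scored(R4,D4) ✓  (P1,D5,R3)→scored(R3,D5) ✗  (P2,D1,R5)→scored(R5,D1) ✓  (P2,D2,R3)→scored(R3,D2) ✓  (P2,D3,R3)→scored(R3,D3) ✓  (P2,D4,R1)→scored(R1,D4) ✓  (P3,D3,R2)→scored(R2,D3) ✓  (P3,D4,R2)→scored(R2,D4) ✓  (P3,D6,R5)→scored(R5,D6) ✓
Counterexamples (restrictor triples failing the scope): 1.

1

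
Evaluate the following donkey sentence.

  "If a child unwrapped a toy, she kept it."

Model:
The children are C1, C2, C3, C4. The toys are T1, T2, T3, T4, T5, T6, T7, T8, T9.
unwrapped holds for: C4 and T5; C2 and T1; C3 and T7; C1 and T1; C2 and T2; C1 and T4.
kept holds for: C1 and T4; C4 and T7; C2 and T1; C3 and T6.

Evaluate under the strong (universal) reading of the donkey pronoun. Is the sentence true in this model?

"it" takes "a toy" as antecedent — a donkey pronoun bound across the clause boundary.
Strong reading: for every (c,t) with unwrapped(c,t), kept(c,t).
Restrictor pairs: (C1,T1) ✗  (C1,T4) ✓  (C2,T1) ✓  (C2,T2) ✗  (C3,T7) ✗  (C4,T5) ✗
Counterexample: (C1,T1) is in unwrapped but fails the scope.

False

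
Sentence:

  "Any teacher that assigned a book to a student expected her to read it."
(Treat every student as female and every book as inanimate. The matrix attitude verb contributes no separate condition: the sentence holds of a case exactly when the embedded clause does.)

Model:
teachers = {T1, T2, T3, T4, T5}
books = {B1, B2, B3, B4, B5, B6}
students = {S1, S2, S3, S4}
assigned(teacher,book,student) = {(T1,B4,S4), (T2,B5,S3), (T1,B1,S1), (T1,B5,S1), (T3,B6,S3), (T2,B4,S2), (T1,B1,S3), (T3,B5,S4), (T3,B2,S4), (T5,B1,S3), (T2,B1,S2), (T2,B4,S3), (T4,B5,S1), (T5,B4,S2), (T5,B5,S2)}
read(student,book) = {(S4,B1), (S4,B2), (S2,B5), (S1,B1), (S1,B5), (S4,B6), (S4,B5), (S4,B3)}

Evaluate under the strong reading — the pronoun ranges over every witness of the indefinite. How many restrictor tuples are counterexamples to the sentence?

9

"her" takes "a student" as antecedent and "it" takes "a book"; both are donkey pronouns co-varying with the restrictor.
Strong reading: for every (t,b,s) with assigned(t,b,s), read(s,b).
Restrictor triples: (T1,B1,S1)→read(S1,B1) ✓  (T1,B1,S3)→read(S3,B1) ✗  (T1,B4,S4)→read(S4,B4) ✗  (T1,B5,S1)→read(S1,B5) ✓  (T2,B1,S2)→read(S2,B1) ✗  (T2,B4,S2)→read(S2,B4) ✗  (T2,B4,S3)→read(S3,B4) ✗  (T2,B5,S3)→read(S3,B5) ✗  (T3,B2,S4)→read(S4,B2) ✓  (T3,B5,S4)→read(S4,B5) ✓  (T3,B6,S3)→read(S3,B6) ✗  (T4,B5,S1)→read(S1,B5) ✓  (T5,B1,S3)→read(S3,B1) ✗  (T5,B4,S2)→read(S2,B4) ✗  (T5,B5,S2)→read(S2,B5) ✓
Counterexamples (restrictor triples failing the scope): 9.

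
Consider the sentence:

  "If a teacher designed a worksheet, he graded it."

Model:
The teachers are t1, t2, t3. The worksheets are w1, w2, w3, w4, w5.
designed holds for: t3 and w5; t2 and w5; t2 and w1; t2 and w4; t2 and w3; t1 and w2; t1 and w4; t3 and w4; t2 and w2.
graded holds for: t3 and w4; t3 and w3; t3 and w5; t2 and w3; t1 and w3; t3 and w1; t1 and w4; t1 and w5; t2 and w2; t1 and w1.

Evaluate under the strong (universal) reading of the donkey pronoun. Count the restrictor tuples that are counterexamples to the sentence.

"it" takes "a worksheet" as antecedent — a donkey pronoun bound across the clause boundary.
Strong reading: for every (t,w) with designed(t,w), graded(t,w).
Restrictor pairs: (t1,w2) ✗  (t1,w4) ✓  (t2,w1) ✗  (t2,w2) ✓  (t2,w3) ✓  (t2,w4) ✗  (t2,w5) ✗  (t3,w4) ✓  (t3,w5) ✓
Counterexamples (restrictor pairs failing the scope): 4.

4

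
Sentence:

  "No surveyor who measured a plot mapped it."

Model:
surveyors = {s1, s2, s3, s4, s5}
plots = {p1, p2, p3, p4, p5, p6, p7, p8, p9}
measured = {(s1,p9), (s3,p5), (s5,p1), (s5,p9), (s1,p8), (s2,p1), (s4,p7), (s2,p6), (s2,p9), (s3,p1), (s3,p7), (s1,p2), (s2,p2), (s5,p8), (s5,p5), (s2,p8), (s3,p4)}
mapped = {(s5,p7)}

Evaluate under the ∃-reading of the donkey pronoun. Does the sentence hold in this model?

True

"it" takes "a plot" as antecedent — a donkey pronoun bound across the clause boundary.
Truth condition: for no (s,p) with measured(s,p) does mapped(s,p) hold.
Restrictor pairs — does the scope hold? (s1,p2):fails  (s1,p8):fails  (s1,p9):fails  (s2,p1):fails  (s2,p2):fails  (s2,p6):fails  (s2,p8):fails  (s2,p9):fails  (s3,p1):fails  (s3,p4):fails  (s3,p5):fails  (s3,p7):fails  (s4,p7):fails  (s5,p1):fails  (s5,p5):fails  (s5,p8):fails  (s5,p9):fails
Scope holds for no restrictor pair, so the sentence is true.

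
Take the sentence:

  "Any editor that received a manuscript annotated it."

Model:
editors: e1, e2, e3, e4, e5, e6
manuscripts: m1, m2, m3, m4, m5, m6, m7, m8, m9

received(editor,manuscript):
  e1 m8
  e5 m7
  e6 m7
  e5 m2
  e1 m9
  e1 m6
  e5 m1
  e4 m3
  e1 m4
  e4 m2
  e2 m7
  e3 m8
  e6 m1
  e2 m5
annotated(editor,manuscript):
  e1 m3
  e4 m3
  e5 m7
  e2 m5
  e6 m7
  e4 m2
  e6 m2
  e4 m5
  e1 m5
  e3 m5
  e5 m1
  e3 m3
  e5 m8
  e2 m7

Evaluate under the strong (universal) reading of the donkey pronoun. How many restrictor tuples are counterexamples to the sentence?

"it" takes "a manuscript" as antecedent — a donkey pronoun bound across the clause boundary.
Strong reading: for every (e,m) with received(e,m), annotated(e,m).
Restrictor pairs: (e1,m4) ✗  (e1,m6) ✗  (e1,m8) ✗  (e1,m9) ✗  (e2,m5) ✓  (e2,m7) ✓  (e3,m8) ✗  (e4,m2) ✓  (e4,m3) ✓  (e5,m1) ✓  (e5,m2) ✗  (e5,m7) ✓  (e6,m1) ✗  (e6,m7) ✓
Counterexamples (restrictor pairs failing the scope): 7.

7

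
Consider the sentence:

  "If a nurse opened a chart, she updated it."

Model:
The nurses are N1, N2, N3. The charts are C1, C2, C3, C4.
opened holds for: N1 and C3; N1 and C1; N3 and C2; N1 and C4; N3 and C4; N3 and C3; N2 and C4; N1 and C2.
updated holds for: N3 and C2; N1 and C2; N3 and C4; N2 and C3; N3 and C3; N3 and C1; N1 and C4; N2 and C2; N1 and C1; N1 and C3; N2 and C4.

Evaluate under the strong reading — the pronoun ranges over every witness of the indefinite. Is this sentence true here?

"it" takes "a chart" as antecedent — a donkey pronoun bound across the clause boundary.
Strong reading: for every (n,c) with opened(n,c), updated(n,c).
Restrictor pairs: (N1,C1) ✓  (N1,C2) ✓  (N1,C3) ✓  (N1,C4) ✓  (N2,C4) ✓  (N3,C2) ✓  (N3,C3) ✓  (N3,C4) ✓
Every restrictor pair satisfies the scope.

True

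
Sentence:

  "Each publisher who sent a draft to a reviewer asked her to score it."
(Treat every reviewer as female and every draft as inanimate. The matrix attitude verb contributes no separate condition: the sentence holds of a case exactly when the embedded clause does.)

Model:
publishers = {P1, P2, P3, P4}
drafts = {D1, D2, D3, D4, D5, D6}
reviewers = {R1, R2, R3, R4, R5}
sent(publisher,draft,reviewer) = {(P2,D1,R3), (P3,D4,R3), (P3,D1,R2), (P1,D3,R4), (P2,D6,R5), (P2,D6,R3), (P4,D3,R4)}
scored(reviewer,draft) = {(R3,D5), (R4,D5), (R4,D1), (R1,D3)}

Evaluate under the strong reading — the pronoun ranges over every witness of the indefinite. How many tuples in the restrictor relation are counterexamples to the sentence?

7

"her" takes "a reviewer" as antecedent and "it" takes "a draft"; both are donkey pronouns co-varying with the restrictor.
Strong reading: for every (p,d,r) with sent(p,d,r), scored(r,d).
Restrictor triples: (P1,D3,R4)→scored(R4,D3) ✗  (P2,D1,R3)→scored(R3,D1) ✗  (P2,D6,R3)→scored(R3,D6) ✗  (P2,D6,R5)→scored(R5,D6) ✗  (P3,D1,R2)→scored(R2,D1) ✗  (P3,D4,R3)→scored(R3,D4) ✗  (P4,D3,R4)→scored(R4,D3) ✗
Counterexamples (restrictor triples failing the scope): 7.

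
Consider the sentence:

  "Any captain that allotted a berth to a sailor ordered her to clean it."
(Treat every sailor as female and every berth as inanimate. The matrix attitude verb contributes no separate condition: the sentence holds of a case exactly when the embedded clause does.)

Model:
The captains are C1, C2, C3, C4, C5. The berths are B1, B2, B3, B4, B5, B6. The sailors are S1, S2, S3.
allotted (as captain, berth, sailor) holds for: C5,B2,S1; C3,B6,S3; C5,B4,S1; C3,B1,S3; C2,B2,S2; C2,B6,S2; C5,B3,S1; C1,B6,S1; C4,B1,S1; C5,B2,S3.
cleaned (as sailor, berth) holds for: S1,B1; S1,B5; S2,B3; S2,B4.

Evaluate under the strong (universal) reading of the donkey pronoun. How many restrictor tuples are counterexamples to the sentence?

9

"her" takes "a sailor" as antecedent and "it" takes "a berth"; both are donkey pronouns co-varying with the restrictor.
Strong reading: for every (c,b,s) with allotted(c,b,s), cleaned(s,b).
Restrictor triples: (C1,B6,S1)→cleaned(S1,B6) ✗  (C2,B2,S2)→cleaned(S2,B2) ✗  (C2,B6,S2)→cleaned(S2,B6) ✗  (C3,B1,S3)→cleaned(S3,B1) ✗  (C3,B6,S3)→cleaned(S3,B6) ✗  (C4,B1,S1)→cleaned(S1,B1) ✓  (C5,B2,S1)→cleaned(S1,B2) ✗  (C5,B2,S3)→cleaned(S3,B2) ✗  (C5,B3,S1)→cleaned(S1,B3) ✗  (C5,B4,S1)→cleaned(S1,B4) ✗
Counterexamples (restrictor triples failing the scope): 9.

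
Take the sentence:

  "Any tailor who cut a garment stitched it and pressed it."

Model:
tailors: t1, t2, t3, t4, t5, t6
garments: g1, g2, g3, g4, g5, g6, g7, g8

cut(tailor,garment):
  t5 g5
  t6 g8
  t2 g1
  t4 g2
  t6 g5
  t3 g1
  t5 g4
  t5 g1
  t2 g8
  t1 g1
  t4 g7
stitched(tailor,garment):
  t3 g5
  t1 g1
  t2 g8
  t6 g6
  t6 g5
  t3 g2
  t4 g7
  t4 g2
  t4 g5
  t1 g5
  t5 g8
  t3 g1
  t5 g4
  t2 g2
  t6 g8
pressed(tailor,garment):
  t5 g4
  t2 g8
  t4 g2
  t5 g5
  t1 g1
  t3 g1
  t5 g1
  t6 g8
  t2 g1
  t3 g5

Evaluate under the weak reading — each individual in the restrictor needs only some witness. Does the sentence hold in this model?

"it" takes "a garment" as antecedent — a donkey pronoun bound across the clause boundary.
Weak reading: every tailor t with some cut-garment has at least one cut-garment g such that stitched(t,g) ∧ pressed(t,g).
Per tailor: t1:✓  t2:✓  t3:✓  t4:✓  t5:✓  t6:✓
Every tailor in the restrictor has a witness.

True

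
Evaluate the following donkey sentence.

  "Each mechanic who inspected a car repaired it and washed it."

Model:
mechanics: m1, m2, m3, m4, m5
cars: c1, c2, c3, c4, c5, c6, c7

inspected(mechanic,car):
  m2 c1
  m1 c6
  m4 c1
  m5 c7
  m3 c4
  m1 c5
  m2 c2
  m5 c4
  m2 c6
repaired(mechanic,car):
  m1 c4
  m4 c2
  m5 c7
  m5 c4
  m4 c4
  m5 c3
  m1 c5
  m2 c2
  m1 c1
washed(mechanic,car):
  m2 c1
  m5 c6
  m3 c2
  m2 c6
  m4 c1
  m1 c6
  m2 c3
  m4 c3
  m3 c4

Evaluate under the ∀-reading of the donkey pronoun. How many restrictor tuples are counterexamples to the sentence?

9

"it" takes "a car" as antecedent — a donkey pronoun bound across the clause boundary.
Strong reading: for every (m,c) with inspected(m,c), repaired(m,c) ∧ washed(m,c).
Restrictor pairs: (m1,c5) ✗  (m1,c6) ✗  (m2,c1) ✗  (m2,c2) ✗  (m2,c6) ✗  (m3,c4) ✗  (m4,c1) ✗  (m5,c4) ✗  (m5,c7) ✗
Counterexamples (restrictor pairs failing the scope): 9.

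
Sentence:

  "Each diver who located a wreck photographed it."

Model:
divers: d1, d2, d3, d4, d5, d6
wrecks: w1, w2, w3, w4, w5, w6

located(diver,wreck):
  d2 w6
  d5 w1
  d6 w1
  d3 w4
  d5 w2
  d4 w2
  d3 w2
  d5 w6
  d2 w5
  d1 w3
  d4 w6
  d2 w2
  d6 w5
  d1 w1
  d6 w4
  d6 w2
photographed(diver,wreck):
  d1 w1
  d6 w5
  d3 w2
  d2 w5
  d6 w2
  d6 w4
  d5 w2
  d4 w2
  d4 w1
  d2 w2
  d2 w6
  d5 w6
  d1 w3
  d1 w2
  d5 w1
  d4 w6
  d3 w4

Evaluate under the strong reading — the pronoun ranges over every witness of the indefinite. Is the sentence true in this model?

"it" takes "a wreck" as antecedent — a donkey pronoun bound across the clause boundary.
Strong reading: for every (d,w) with located(d,w), photographed(d,w).
Restrictor pairs: (d1,w1) ✓  (d1,w3) ✓  (d2,w2) ✓  (d2,w5) ✓  (d2,w6) ✓  (d3,w2) ✓  (d3,w4) ✓  (d4,w2) ✓  (d4,w6) ✓  (d5,w1) ✓  (d5,w2) ✓  (d5,w6) ✓  (d6,w1) ✗  (d6,w2) ✓  (d6,w4) ✓  (d6,w5) ✓
Counterexample: (d6,w1) is in located but fails the scope.

False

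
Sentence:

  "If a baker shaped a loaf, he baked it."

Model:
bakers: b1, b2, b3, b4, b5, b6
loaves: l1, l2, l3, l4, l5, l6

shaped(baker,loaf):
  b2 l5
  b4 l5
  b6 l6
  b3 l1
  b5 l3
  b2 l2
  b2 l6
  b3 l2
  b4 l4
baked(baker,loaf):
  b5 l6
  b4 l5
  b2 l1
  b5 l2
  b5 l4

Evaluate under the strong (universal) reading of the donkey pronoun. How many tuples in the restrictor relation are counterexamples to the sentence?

"it" takes "a loaf" as antecedent — a donkey pronoun bound across the clause boundary.
Strong reading: for every (b,l) with shaped(b,l), baked(b,l).
Restrictor pairs: (b2,l2) ✗  (b2,l5) ✗  (b2,l6) ✗  (b3,l1) ✗  (b3,l2) ✗  (b4,l4) ✗  (b4,l5) ✓  (b5,l3) ✗  (b6,l6) ✗
Counterexamples (restrictor pairs failing the scope): 8.

8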